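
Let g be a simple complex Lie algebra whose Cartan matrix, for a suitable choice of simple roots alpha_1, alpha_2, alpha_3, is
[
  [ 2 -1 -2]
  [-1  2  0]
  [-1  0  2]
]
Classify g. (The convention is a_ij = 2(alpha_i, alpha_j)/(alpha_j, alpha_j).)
The matrix has rank 3 with 2's on the diagonal. Reading the off-diagonal entries as Dynkin edges (a single edge where a_ij = a_ji = -1; a double or triple edge where a_ij * a_ji = 2 or 3), the diagram is a chain of 3 nodes with a double edge at one end; the terminal node there is the unique short simple root (B_3). One simple-root ordering that puts it in standard form is (alpha_2, alpha_1, alpha_3). So the algebra is type B_3, i.e. so(7).

B3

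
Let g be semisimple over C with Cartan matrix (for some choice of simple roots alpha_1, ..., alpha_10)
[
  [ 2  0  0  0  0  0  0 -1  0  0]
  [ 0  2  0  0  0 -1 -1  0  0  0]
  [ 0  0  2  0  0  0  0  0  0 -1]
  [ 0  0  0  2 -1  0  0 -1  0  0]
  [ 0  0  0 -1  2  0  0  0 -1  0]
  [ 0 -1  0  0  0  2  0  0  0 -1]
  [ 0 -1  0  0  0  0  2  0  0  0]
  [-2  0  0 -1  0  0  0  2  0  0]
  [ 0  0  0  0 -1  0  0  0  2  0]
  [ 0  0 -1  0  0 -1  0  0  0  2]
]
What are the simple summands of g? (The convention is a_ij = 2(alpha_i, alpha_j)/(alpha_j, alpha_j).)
The diagram associated to this matrix has two connected components: the simple roots {alpha_2, alpha_3, alpha_6, alpha_7, alpha_10} form a chain of 5 nodes with single edges (A_5), and {alpha_1, alpha_4, alpha_5, alpha_8, alpha_9} form a chain of 5 nodes with a double edge at one end; the terminal node there is the unique short simple root (B_5). A semisimple Lie algebra decomposes uniquely as the direct sum of simple ideals, one per connected component of its Dynkin diagram, so g ≅ A_5 ⊕ B_5 (dimension 35 + 55 = 90).

A5 ⊕ B5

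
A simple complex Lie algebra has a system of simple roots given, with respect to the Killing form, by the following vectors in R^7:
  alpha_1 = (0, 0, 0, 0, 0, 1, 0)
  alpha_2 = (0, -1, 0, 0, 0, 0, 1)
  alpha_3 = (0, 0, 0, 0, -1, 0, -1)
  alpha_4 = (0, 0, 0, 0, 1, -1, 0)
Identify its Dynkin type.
type B_4

Compute the Cartan integers a_ij = 2(alpha_i, alpha_j)/(alpha_j, alpha_j); the resulting 4x4 Cartan matrix is
[[2, 0, 0, -1], [0, 2, -1, 0], [0, -1, 2, -1], [-2, 0, -1, 2]].
The roots have two lengths (squared-length ratio 2:1); the short ones are alpha_{1}. The associated Dynkin diagram is a chain of 4 nodes with a double edge at one end; the terminal node there is the unique short simple root (B_4), so the type is B_4 (the algebra so(9)).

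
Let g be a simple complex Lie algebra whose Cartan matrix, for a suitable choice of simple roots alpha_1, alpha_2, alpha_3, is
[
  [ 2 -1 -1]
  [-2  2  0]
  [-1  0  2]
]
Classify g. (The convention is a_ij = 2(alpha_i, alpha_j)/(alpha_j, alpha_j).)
C_3

The matrix has rank 3 with 2's on the diagonal. Reading the off-diagonal entries as Dynkin edges (a single edge where a_ij = a_ji = -1; a double or triple edge where a_ij * a_ji = 2 or 3), the diagram is a chain of 3 nodes with a double edge at one end; the terminal node there is the unique long simple root (C_3). One simple-root ordering that puts it in standard form is (alpha_3, alpha_1, alpha_2). So the algebra is type C_3, i.e. sp(6).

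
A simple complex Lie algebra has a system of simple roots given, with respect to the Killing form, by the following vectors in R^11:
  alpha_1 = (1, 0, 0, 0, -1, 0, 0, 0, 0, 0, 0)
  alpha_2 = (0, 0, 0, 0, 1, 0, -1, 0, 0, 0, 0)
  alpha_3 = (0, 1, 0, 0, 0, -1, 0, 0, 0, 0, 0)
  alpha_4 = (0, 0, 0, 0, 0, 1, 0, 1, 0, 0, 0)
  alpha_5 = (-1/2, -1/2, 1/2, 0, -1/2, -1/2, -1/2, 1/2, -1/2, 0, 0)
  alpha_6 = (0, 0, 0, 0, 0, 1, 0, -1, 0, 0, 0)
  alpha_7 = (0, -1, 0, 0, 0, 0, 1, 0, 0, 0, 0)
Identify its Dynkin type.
E_7

Compute the Cartan integers a_ij = 2(alpha_i, alpha_j)/(alpha_j, alpha_j); the resulting 7x7 Cartan matrix is
[[2, -1, 0, 0, 0, 0, 0], [-1, 2, 0, 0, 0, 0, -1], [0, 0, 2, -1, 0, -1, -1], [0, 0, -1, 2, 0, 0, 0], [0, 0, 0, 0, 2, -1, 0], [0, 0, -1, 0, -1, 2, 0], [0, -1, -1, 0, 0, 0, 2]].
All simple roots have the same length, so the diagram is simply laced. The associated Dynkin diagram is a chain of 6 nodes with one extra node attached to the third node from one end (E_7), so the type is E_7.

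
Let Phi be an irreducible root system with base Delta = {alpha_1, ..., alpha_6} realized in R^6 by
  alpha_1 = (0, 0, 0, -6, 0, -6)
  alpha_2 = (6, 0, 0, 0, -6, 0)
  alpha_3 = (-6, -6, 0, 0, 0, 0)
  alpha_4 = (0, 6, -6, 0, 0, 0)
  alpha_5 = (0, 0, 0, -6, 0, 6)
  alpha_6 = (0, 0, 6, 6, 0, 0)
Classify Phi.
Compute the Cartan integers a_ij = 2(alpha_i, alpha_j)/(alpha_j, alpha_j); the resulting 6x6 Cartan matrix is
[[2, 0, 0, 0, 0, -1], [0, 2, -1, 0, 0, 0], [0, -1, 2, -1, 0, 0], [0, 0, -1, 2, 0, -1], [0, 0, 0, 0, 2, -1], [-1, 0, 0, -1, -1, 2]].
All simple roots have the same length, so the diagram is simply laced. The associated Dynkin diagram is a chain of 4 nodes with a fork of two nodes at one end (D_6), so the type is D_6 (the algebra so(12)).

D_6 (so(12))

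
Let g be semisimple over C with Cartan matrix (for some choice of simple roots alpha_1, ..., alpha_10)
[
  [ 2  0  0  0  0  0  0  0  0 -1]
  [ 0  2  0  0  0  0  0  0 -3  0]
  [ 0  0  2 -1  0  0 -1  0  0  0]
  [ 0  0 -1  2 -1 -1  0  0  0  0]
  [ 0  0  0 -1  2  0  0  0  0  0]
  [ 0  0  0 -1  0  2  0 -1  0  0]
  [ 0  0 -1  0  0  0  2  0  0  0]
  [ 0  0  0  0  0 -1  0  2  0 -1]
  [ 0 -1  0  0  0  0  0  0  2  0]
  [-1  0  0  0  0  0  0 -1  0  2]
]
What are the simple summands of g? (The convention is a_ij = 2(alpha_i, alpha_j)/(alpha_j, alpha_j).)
type E_8 + type G_2

The diagram associated to this matrix has two connected components: the simple roots {alpha_1, alpha_3, alpha_4, alpha_5, alpha_6, alpha_7, alpha_8, alpha_10} form a chain of 7 nodes with one extra node attached to the third node from one end (E_8), and {alpha_2, alpha_9} form two nodes joined by a triple edge (G_2). A semisimple Lie algebra decomposes uniquely as the direct sum of simple ideals, one per connected component of its Dynkin diagram, so g ≅ E_8 ⊕ G_2 (dimension 248 + 14 = 262).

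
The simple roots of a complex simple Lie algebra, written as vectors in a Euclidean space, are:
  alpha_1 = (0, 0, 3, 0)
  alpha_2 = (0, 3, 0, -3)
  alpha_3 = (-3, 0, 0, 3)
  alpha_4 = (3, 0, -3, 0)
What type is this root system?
Compute the Cartan integers a_ij = 2(alpha_i, alpha_j)/(alpha_j, alpha_j); the resulting 4x4 Cartan matrix is
[[2, 0, 0, -1], [0, 2, -1, 0], [0, -1, 2, -1], [-2, 0, -1, 2]].
The roots have two lengths (squared-length ratio 2:1); the short ones are alpha_{1}. The associated Dynkin diagram is a chain of 4 nodes with a double edge at one end; the terminal node there is the unique short simple root (B_4), so the type is B_4 (the algebra so(9)).

B_4 (so(9))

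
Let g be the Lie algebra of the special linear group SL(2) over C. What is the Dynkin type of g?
A1

This is sl(2), which has dimension 2^2 - 1 = 3 and rank 2 - 1 = 1 (a Cartan subalgebra is the diagonal traceless matrices). In the classification of classical Lie algebras, the special linear algebra sl(n+1) has type A_n; here n = 1, so the Dynkin diagram is a chain of 1 nodes with single edges (A_1). Hence the type is A_1.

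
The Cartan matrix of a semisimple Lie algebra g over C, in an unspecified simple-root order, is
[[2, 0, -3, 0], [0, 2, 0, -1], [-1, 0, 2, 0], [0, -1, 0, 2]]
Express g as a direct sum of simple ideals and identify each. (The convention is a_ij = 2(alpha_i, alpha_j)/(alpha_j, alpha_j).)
A_2 (sl(3)) ⊕ G_2

The diagram associated to this matrix has two connected components: the simple roots {alpha_2, alpha_4} form a chain of 2 nodes with single edges (A_2), and {alpha_1, alpha_3} form two nodes joined by a triple edge (G_2). A semisimple Lie algebra decomposes uniquely as the direct sum of simple ideals, one per connected component of its Dynkin diagram, so g ≅ A_2 ⊕ G_2 (dimension 8 + 14 = 22).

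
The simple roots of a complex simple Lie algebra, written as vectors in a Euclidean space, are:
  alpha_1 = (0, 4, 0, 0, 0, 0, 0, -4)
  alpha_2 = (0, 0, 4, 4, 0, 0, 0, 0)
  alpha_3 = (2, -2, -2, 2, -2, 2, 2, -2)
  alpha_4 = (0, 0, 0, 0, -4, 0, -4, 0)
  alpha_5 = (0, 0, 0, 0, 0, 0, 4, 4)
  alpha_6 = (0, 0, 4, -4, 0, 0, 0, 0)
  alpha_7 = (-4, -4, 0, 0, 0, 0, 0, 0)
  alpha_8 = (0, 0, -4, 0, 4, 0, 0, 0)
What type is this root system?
E_8

Compute the Cartan integers a_ij = 2(alpha_i, alpha_j)/(alpha_j, alpha_j); the resulting 8x8 Cartan matrix is
[[2, 0, 0, 0, -1, 0, -1, 0], [0, 2, 0, 0, 0, 0, 0, -1], [0, 0, 2, 0, 0, -1, 0, 0], [0, 0, 0, 2, -1, 0, 0, -1], [-1, 0, 0, -1, 2, 0, 0, 0], [0, 0, -1, 0, 0, 2, 0, -1], [-1, 0, 0, 0, 0, 0, 2, 0], [0, -1, 0, -1, 0, -1, 0, 2]].
All simple roots have the same length, so the diagram is simply laced. The associated Dynkin diagram is a chain of 7 nodes with one extra node attached to the third node from one end (E_8), so the type is E_8.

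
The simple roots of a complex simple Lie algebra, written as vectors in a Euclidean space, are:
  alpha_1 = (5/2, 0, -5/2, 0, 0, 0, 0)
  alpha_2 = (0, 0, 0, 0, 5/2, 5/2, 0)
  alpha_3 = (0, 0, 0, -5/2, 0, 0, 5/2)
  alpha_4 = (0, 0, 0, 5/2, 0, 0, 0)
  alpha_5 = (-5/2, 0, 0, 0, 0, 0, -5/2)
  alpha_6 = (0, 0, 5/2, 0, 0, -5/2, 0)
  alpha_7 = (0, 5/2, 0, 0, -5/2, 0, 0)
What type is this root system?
Compute the Cartan integers a_ij = 2(alpha_i, alpha_j)/(alpha_j, alpha_j); the resulting 7x7 Cartan matrix is
[[2, 0, 0, 0, -1, -1, 0], [0, 2, 0, 0, 0, -1, -1], [0, 0, 2, -2, -1, 0, 0], [0, 0, -1, 2, 0, 0, 0], [-1, 0, -1, 0, 2, 0, 0], [-1, -1, 0, 0, 0, 2, 0], [0, -1, 0, 0, 0, 0, 2]].
The roots have two lengths (squared-length ratio 2:1); the short ones are alpha_{4}. The associated Dynkin diagram is a chain of 7 nodes with a double edge at one end; the terminal node there is the unique short simple root (B_7), so the type is B_7 (the algebra so(15)).

type B_7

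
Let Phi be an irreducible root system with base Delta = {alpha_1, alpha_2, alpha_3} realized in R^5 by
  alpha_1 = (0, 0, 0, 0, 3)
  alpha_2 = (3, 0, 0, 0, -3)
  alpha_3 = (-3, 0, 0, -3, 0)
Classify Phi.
B_3

Compute the Cartan integers a_ij = 2(alpha_i, alpha_j)/(alpha_j, alpha_j); the resulting 3x3 Cartan matrix is
[[2, -1, 0], [-2, 2, -1], [0, -1, 2]].
The roots have two lengths (squared-length ratio 2:1); the short ones are alpha_{1}. The associated Dynkin diagram is a chain of 3 nodes with a double edge at one end; the terminal node there is the unique short simple root (B_3), so the type is B_3 (the algebra so(7)).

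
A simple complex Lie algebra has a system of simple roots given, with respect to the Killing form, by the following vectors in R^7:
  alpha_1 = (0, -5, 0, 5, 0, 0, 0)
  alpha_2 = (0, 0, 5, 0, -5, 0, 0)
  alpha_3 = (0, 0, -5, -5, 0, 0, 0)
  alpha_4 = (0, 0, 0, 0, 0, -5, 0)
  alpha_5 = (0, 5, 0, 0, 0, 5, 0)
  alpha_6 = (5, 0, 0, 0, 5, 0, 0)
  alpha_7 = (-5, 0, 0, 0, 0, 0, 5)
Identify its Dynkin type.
Compute the Cartan integers a_ij = 2(alpha_i, alpha_j)/(alpha_j, alpha_j); the resulting 7x7 Cartan matrix is
[[2, 0, -1, 0, -1, 0, 0], [0, 2, -1, 0, 0, -1, 0], [-1, -1, 2, 0, 0, 0, 0], [0, 0, 0, 2, -1, 0, 0], [-1, 0, 0, -2, 2, 0, 0], [0, -1, 0, 0, 0, 2, -1], [0, 0, 0, 0, 0, -1, 2]].
The roots have two lengths (squared-length ratio 2:1); the short ones are alpha_{4}. The associated Dynkin diagram is a chain of 7 nodes with a double edge at one end; the terminal node there is the unique short simple root (B_7), so the type is B_7 (the algebra so(15)).

B7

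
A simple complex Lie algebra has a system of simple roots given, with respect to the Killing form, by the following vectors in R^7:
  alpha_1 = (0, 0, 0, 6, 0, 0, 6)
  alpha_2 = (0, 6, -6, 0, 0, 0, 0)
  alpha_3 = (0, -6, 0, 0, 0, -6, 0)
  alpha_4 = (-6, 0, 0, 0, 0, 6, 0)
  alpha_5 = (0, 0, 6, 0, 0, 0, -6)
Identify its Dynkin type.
A_5 (sl(6))

Compute the Cartan integers a_ij = 2(alpha_i, alpha_j)/(alpha_j, alpha_j); the resulting 5x5 Cartan matrix is
[[2, 0, 0, 0, -1], [0, 2, -1, 0, -1], [0, -1, 2, -1, 0], [0, 0, -1, 2, 0], [-1, -1, 0, 0, 2]].
All simple roots have the same length, so the diagram is simply laced. The associated Dynkin diagram is a chain of 5 nodes with single edges (A_5), so the type is A_5 (the algebra sl(6)).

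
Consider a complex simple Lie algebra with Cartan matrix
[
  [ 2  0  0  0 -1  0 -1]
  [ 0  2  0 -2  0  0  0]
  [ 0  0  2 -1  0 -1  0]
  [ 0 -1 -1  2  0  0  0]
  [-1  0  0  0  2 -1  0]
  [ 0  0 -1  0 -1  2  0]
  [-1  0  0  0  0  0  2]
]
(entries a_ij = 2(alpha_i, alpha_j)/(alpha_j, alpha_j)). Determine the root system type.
type C_7

The matrix has rank 7 with 2's on the diagonal. Reading the off-diagonal entries as Dynkin edges (a single edge where a_ij = a_ji = -1; a double or triple edge where a_ij * a_ji = 2 or 3), the diagram is a chain of 7 nodes with a double edge at one end; the terminal node there is the unique long simple root (C_7). One simple-root ordering that puts it in standard form is (alpha_7, alpha_1, alpha_5, alpha_6, alpha_3, alpha_4, alpha_2). So the algebra is type C_7, i.e. sp(14).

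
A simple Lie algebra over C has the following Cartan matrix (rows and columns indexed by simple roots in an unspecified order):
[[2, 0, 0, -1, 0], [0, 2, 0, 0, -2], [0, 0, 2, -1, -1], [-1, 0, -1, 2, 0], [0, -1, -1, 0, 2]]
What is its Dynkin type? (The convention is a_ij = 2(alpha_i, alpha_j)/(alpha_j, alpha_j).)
type C_5

The matrix has rank 5 with 2's on the diagonal. Reading the off-diagonal entries as Dynkin edges (a single edge where a_ij = a_ji = -1; a double or triple edge where a_ij * a_ji = 2 or 3), the diagram is a chain of 5 nodes with a double edge at one end; the terminal node there is the unique long simple root (C_5). One simple-root ordering that puts it in standard form is (alpha_1, alpha_4, alpha_3, alpha_5, alpha_2). So the algebra is type C_5, i.e. sp(10).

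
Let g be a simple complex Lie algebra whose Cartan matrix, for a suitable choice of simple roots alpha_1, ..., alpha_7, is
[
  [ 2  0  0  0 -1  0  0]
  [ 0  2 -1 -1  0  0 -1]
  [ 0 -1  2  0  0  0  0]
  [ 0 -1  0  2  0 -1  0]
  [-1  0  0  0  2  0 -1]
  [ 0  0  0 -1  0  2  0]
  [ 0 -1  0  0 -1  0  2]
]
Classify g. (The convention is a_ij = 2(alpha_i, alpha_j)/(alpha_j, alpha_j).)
The matrix has rank 7 with 2's on the diagonal. Reading the off-diagonal entries as Dynkin edges (a single edge where a_ij = a_ji = -1; a double or triple edge where a_ij * a_ji = 2 or 3), the diagram is a chain of 6 nodes with one extra node attached to the third node from one end (E_7). One simple-root ordering that puts it in standard form is (alpha_6, alpha_3, alpha_4, alpha_2, alpha_7, alpha_5, alpha_1). So the algebra is type E_7.

E_7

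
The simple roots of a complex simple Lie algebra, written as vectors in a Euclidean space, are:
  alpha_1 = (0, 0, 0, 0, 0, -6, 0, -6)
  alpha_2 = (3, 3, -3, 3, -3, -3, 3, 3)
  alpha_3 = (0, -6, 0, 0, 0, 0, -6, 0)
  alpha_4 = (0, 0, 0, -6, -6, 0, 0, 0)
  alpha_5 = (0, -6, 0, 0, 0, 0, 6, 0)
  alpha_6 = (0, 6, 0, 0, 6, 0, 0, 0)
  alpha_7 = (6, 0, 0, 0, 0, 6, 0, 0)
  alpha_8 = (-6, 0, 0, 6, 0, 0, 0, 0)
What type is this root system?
E_8

Compute the Cartan integers a_ij = 2(alpha_i, alpha_j)/(alpha_j, alpha_j); the resulting 8x8 Cartan matrix is
[[2, 0, 0, 0, 0, 0, -1, 0], [0, 2, -1, 0, 0, 0, 0, 0], [0, -1, 2, 0, 0, -1, 0, 0], [0, 0, 0, 2, 0, -1, 0, -1], [0, 0, 0, 0, 2, -1, 0, 0], [0, 0, -1, -1, -1, 2, 0, 0], [-1, 0, 0, 0, 0, 0, 2, -1], [0, 0, 0, -1, 0, 0, -1, 2]].
All simple roots have the same length, so the diagram is simply laced. The associated Dynkin diagram is a chain of 7 nodes with one extra node attached to the third node from one end (E_8), so the type is E_8.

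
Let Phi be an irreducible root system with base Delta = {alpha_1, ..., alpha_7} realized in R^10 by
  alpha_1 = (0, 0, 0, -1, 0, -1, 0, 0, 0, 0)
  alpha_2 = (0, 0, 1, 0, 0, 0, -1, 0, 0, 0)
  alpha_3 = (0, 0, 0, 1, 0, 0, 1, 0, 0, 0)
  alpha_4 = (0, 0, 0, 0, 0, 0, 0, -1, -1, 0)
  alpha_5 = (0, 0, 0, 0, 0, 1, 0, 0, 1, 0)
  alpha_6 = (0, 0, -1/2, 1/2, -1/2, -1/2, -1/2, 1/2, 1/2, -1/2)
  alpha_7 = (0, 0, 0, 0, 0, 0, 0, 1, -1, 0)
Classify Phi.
E7

Compute the Cartan integers a_ij = 2(alpha_i, alpha_j)/(alpha_j, alpha_j); the resulting 7x7 Cartan matrix is
[[2, 0, -1, 0, -1, 0, 0], [0, 2, -1, 0, 0, 0, 0], [-1, -1, 2, 0, 0, 0, 0], [0, 0, 0, 2, -1, -1, 0], [-1, 0, 0, -1, 2, 0, -1], [0, 0, 0, -1, 0, 2, 0], [0, 0, 0, 0, -1, 0, 2]].
All simple roots have the same length, so the diagram is simply laced. The associated Dynkin diagram is a chain of 6 nodes with one extra node attached to the third node from one end (E_7), so the type is E_7.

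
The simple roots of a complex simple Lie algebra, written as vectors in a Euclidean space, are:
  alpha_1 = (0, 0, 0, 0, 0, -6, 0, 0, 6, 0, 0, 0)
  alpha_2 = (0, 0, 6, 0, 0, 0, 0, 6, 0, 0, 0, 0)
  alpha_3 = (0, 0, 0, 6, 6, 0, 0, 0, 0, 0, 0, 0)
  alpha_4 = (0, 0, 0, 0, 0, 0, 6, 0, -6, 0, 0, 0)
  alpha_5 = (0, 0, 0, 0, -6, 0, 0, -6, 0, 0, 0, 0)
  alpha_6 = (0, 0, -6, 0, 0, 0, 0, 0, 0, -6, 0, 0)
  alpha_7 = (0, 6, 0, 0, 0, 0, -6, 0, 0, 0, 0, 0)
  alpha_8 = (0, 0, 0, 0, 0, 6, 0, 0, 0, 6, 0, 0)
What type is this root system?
A_8

Compute the Cartan integers a_ij = 2(alpha_i, alpha_j)/(alpha_j, alpha_j); the resulting 8x8 Cartan matrix is
[[2, 0, 0, -1, 0, 0, 0, -1], [0, 2, 0, 0, -1, -1, 0, 0], [0, 0, 2, 0, -1, 0, 0, 0], [-1, 0, 0, 2, 0, 0, -1, 0], [0, -1, -1, 0, 2, 0, 0, 0], [0, -1, 0, 0, 0, 2, 0, -1], [0, 0, 0, -1, 0, 0, 2, 0], [-1, 0, 0, 0, 0, -1, 0, 2]].
All simple roots have the same length, so the diagram is simply laced. The associated Dynkin diagram is a chain of 8 nodes with single edges (A_8), so the type is A_8 (the algebra sl(9)).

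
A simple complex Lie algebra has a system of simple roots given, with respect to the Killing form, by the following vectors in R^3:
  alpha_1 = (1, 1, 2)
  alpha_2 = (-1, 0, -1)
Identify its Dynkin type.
G_2

Compute the Cartan integers a_ij = 2(alpha_i, alpha_j)/(alpha_j, alpha_j); the resulting 2x2 Cartan matrix is
[[2, -3], [-1, 2]].
The roots have two lengths (squared-length ratio 3:1); the short ones are alpha_{2}. The associated Dynkin diagram is two nodes joined by a triple edge (G_2), so the type is G_2.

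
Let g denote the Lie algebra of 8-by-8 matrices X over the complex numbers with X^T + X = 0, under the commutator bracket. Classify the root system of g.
D_4

This is so(8) with 8 even, which has dimension 8(8-1)/2 = 28 and rank 8/2 = 4. In the classification of classical Lie algebras, the orthogonal algebra so(2n) in an even number of variables has type D_n; here n = 4, so the Dynkin diagram is a chain of 2 nodes with a fork of two nodes at one end (D_4). Hence the type is D_4.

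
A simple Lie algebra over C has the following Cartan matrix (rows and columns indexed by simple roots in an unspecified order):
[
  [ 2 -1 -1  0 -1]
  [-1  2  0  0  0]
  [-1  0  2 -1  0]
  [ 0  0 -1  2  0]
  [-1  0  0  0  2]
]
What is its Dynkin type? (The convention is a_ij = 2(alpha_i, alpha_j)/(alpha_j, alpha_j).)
D_5

The matrix has rank 5 with 2's on the diagonal. Reading the off-diagonal entries as Dynkin edges (a single edge where a_ij = a_ji = -1; a double or triple edge where a_ij * a_ji = 2 or 3), the diagram is a chain of 3 nodes with a fork of two nodes at one end (D_5). One simple-root ordering that puts it in standard form is (alpha_4, alpha_3, alpha_1, alpha_5, alpha_2). So the algebra is type D_5, i.e. so(10).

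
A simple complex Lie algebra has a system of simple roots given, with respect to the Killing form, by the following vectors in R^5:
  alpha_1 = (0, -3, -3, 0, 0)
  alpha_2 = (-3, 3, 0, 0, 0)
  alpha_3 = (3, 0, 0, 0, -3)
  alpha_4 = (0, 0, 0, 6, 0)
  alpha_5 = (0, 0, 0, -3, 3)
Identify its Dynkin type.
type C_5

Compute the Cartan integers a_ij = 2(alpha_i, alpha_j)/(alpha_j, alpha_j); the resulting 5x5 Cartan matrix is
[[2, -1, 0, 0, 0], [-1, 2, -1, 0, 0], [0, -1, 2, 0, -1], [0, 0, 0, 2, -2], [0, 0, -1, -1, 2]].
The roots have two lengths (squared-length ratio 2:1); the short ones are alpha_{1,2,3,5}. The associated Dynkin diagram is a chain of 5 nodes with a double edge at one end; the terminal node there is the unique long simple root (C_5), so the type is C_5 (the algebra sp(10)).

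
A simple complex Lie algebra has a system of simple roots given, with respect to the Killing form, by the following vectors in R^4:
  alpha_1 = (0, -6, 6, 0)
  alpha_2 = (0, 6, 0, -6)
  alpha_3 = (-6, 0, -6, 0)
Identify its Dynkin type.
A_3 (sl(4))

Compute the Cartan integers a_ij = 2(alpha_i, alpha_j)/(alpha_j, alpha_j); the resulting 3x3 Cartan matrix is
[[2, -1, -1], [-1, 2, 0], [-1, 0, 2]].
All simple roots have the same length, so the diagram is simply laced. The associated Dynkin diagram is a chain of 3 nodes with single edges (A_3), so the type is A_3 (the algebra sl(4)).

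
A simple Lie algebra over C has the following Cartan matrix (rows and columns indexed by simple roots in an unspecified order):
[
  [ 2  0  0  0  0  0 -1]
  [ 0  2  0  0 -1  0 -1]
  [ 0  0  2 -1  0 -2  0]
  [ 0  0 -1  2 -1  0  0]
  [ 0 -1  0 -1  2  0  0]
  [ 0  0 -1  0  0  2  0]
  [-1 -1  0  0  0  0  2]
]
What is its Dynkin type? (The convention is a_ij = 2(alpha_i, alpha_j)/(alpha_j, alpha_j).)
The matrix has rank 7 with 2's on the diagonal. Reading the off-diagonal entries as Dynkin edges (a single edge where a_ij = a_ji = -1; a double or triple edge where a_ij * a_ji = 2 or 3), the diagram is a chain of 7 nodes with a double edge at one end; the terminal node there is the unique short simple root (B_7). One simple-root ordering that puts it in standard form is (alpha_1, alpha_7, alpha_2, alpha_5, alpha_4, alpha_3, alpha_6). So the algebra is type B_7, i.e. so(15).

B_7 (so(15))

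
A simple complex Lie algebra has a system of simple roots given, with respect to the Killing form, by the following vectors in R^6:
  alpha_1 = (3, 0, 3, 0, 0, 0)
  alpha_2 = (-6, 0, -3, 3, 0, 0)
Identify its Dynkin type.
Compute the Cartan integers a_ij = 2(alpha_i, alpha_j)/(alpha_j, alpha_j); the resulting 2x2 Cartan matrix is
[[2, -1], [-3, 2]].
The roots have two lengths (squared-length ratio 3:1); the short ones are alpha_{1}. The associated Dynkin diagram is two nodes joined by a triple edge (G_2), so the type is G_2.

G2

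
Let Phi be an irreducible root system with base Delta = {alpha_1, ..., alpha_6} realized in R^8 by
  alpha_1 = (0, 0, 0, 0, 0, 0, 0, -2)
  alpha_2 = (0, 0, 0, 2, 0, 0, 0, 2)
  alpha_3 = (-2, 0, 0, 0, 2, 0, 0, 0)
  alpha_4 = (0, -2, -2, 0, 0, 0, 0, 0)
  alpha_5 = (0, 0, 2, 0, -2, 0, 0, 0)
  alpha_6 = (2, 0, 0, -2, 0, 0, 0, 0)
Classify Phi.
type B_6

Compute the Cartan integers a_ij = 2(alpha_i, alpha_j)/(alpha_j, alpha_j); the resulting 6x6 Cartan matrix is
[[2, -1, 0, 0, 0, 0], [-2, 2, 0, 0, 0, -1], [0, 0, 2, 0, -1, -1], [0, 0, 0, 2, -1, 0], [0, 0, -1, -1, 2, 0], [0, -1, -1, 0, 0, 2]].
The roots have two lengths (squared-length ratio 2:1); the short ones are alpha_{1}. The associated Dynkin diagram is a chain of 6 nodes with a double edge at one end; the terminal node there is the unique short simple root (B_6), so the type is B_6 (the algebra so(13)).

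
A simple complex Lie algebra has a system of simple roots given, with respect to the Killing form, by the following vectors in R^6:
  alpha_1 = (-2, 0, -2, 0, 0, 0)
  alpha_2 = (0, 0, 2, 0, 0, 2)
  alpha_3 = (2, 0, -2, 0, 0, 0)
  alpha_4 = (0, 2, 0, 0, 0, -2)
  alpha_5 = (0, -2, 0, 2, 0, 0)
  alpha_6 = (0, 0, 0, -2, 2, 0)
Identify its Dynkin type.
Compute the Cartan integers a_ij = 2(alpha_i, alpha_j)/(alpha_j, alpha_j); the resulting 6x6 Cartan matrix is
[[2, -1, 0, 0, 0, 0], [-1, 2, -1, -1, 0, 0], [0, -1, 2, 0, 0, 0], [0, -1, 0, 2, -1, 0], [0, 0, 0, -1, 2, -1], [0, 0, 0, 0, -1, 2]].
All simple roots have the same length, so the diagram is simply laced. The associated Dynkin diagram is a chain of 4 nodes with a fork of two nodes at one end (D_6), so the type is D_6 (the algebra so(12)).

type D_6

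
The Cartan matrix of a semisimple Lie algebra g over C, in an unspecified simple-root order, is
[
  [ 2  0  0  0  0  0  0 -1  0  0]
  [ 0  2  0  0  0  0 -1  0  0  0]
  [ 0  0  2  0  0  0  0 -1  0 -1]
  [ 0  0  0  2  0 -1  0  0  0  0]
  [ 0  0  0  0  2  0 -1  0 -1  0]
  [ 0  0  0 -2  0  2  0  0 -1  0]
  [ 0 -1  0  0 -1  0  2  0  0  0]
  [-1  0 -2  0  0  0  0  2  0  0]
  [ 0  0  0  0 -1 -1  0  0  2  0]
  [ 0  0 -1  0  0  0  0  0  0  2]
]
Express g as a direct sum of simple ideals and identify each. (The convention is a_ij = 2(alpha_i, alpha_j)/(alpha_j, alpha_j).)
The diagram associated to this matrix has two connected components: the simple roots {alpha_2, alpha_4, alpha_5, alpha_6, alpha_7, alpha_9} form a chain of 6 nodes with a double edge at one end; the terminal node there is the unique short simple root (B_6), and {alpha_1, alpha_3, alpha_8, alpha_10} form a chain of 4 nodes with a double edge between the middle two (F_4). A semisimple Lie algebra decomposes uniquely as the direct sum of simple ideals, one per connected component of its Dynkin diagram, so g ≅ B_6 ⊕ F_4 (dimension 78 + 52 = 130).

B_6 (so(13)) ⊕ F_4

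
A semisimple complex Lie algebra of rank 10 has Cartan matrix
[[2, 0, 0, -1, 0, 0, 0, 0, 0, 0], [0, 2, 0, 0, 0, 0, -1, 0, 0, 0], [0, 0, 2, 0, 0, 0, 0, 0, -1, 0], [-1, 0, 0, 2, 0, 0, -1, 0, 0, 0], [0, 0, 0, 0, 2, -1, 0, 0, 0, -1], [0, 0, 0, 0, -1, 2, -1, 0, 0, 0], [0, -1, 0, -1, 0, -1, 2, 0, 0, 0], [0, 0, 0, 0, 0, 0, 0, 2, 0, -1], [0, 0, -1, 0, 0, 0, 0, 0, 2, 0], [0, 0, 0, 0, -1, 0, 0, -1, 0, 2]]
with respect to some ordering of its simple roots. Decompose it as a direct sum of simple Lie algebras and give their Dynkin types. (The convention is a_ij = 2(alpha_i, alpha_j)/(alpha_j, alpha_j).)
The diagram associated to this matrix has two connected components: the simple roots {alpha_3, alpha_9} form a chain of 2 nodes with single edges (A_2), and {alpha_1, alpha_2, alpha_4, alpha_5, alpha_6, alpha_7, alpha_8, alpha_10} form a chain of 7 nodes with one extra node attached to the third node from one end (E_8). A semisimple Lie algebra decomposes uniquely as the direct sum of simple ideals, one per connected component of its Dynkin diagram, so g ≅ A_2 ⊕ E_8 (dimension 8 + 248 = 256).

A2 ⊕ E8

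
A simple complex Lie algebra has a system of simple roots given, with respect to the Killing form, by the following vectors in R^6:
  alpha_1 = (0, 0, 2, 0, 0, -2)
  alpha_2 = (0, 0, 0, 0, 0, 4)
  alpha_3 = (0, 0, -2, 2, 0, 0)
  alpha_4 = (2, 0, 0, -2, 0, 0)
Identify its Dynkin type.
Compute the Cartan integers a_ij = 2(alpha_i, alpha_j)/(alpha_j, alpha_j); the resulting 4x4 Cartan matrix is
[[2, -1, -1, 0], [-2, 2, 0, 0], [-1, 0, 2, -1], [0, 0, -1, 2]].
The roots have two lengths (squared-length ratio 2:1); the short ones are alpha_{1,3,4}. The associated Dynkin diagram is a chain of 4 nodes with a double edge at one end; the terminal node there is the unique long simple root (C_4), so the type is C_4 (the algebra sp(8)).

C_4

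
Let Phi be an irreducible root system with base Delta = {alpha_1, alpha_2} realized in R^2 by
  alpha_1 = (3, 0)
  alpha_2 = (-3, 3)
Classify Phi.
Compute the Cartan integers a_ij = 2(alpha_i, alpha_j)/(alpha_j, alpha_j); the resulting 2x2 Cartan matrix is
[[2, -1], [-2, 2]].
The roots have two lengths (squared-length ratio 2:1); the short ones are alpha_{1}. The associated Dynkin diagram is a chain of 2 nodes with a double edge at one end; the terminal node there is the unique short simple root (B_2), so the type is B_2 (the algebra so(5)).

B_2 (so(5))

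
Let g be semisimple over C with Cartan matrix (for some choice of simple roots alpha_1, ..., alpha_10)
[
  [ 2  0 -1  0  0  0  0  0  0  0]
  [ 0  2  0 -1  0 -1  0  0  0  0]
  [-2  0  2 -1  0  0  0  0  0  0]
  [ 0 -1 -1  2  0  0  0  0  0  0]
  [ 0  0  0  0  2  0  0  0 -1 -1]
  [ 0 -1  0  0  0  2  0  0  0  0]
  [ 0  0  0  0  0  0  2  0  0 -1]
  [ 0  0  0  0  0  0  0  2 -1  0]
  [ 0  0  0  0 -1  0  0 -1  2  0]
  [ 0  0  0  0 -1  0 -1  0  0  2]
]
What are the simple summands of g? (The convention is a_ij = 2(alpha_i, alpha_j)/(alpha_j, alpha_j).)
The diagram associated to this matrix has two connected components: the simple roots {alpha_5, alpha_7, alpha_8, alpha_9, alpha_10} form a chain of 5 nodes with single edges (A_5), and {alpha_1, alpha_2, alpha_3, alpha_4, alpha_6} form a chain of 5 nodes with a double edge at one end; the terminal node there is the unique short simple root (B_5). A semisimple Lie algebra decomposes uniquely as the direct sum of simple ideals, one per connected component of its Dynkin diagram, so g ≅ A_5 ⊕ B_5 (dimension 35 + 55 = 90).

type A_5 ⊕ type B_5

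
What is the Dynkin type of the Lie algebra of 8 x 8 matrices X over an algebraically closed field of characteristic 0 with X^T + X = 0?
This is so(8) with 8 even, which has dimension 8(8-1)/2 = 28 and rank 8/2 = 4. In the classification of classical Lie algebras, the orthogonal algebra so(2n) in an even number of variables has type D_n; here n = 4, so the Dynkin diagram is a chain of 2 nodes with a fork of two nodes at one end (D_4). Hence the type is D_4.

D4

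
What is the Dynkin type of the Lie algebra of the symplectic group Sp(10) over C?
type C_5

This is sp(10), which has dimension 10(10+1)/2 = 55 and rank 10/2 = 5. In the classification of classical Lie algebras, the symplectic algebra sp(2n) has type C_n; here n = 5, so the Dynkin diagram is a chain of 5 nodes with a double edge at one end; the terminal node there is the unique long simple root (C_5). Hence the type is C_5.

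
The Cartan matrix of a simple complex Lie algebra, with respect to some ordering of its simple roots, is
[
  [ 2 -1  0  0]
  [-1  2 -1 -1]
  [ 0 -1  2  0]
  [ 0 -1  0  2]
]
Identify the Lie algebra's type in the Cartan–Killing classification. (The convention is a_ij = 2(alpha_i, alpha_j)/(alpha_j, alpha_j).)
The matrix has rank 4 with 2's on the diagonal. Reading the off-diagonal entries as Dynkin edges (a single edge where a_ij = a_ji = -1; a double or triple edge where a_ij * a_ji = 2 or 3), the diagram is a chain of 2 nodes with a fork of two nodes at one end (D_4). One simple-root ordering that puts it in standard form is (alpha_1, alpha_2, alpha_3, alpha_4). So the algebra is type D_4, i.e. so(8).

type D_4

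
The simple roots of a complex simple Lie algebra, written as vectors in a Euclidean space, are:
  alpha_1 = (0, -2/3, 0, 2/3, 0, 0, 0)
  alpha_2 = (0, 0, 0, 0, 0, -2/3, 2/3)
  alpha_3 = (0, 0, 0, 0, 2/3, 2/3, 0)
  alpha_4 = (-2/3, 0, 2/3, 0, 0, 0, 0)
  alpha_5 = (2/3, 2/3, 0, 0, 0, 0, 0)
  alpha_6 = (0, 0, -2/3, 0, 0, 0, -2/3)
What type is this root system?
type A_6

Compute the Cartan integers a_ij = 2(alpha_i, alpha_j)/(alpha_j, alpha_j); the resulting 6x6 Cartan matrix is
[[2, 0, 0, 0, -1, 0], [0, 2, -1, 0, 0, -1], [0, -1, 2, 0, 0, 0], [0, 0, 0, 2, -1, -1], [-1, 0, 0, -1, 2, 0], [0, -1, 0, -1, 0, 2]].
All simple roots have the same length, so the diagram is simply laced. The associated Dynkin diagram is a chain of 6 nodes with single edges (A_6), so the type is A_6 (the algebra sl(7)).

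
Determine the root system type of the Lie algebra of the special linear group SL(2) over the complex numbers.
This is sl(2), which has dimension 2^2 - 1 = 3 and rank 2 - 1 = 1 (a Cartan subalgebra is the diagonal traceless matrices). In the classification of classical Lie algebras, the special linear algebra sl(n+1) has type A_n; here n = 1, so the Dynkin diagram is a chain of 1 nodes with single edges (A_1). Hence the type is A_1.

type A_1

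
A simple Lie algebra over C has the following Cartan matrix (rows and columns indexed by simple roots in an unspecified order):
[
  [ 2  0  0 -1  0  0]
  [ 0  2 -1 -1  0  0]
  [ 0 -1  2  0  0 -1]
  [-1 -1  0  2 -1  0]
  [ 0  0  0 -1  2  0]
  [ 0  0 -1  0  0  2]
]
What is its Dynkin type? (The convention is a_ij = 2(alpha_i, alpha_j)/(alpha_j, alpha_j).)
The matrix has rank 6 with 2's on the diagonal. Reading the off-diagonal entries as Dynkin edges (a single edge where a_ij = a_ji = -1; a double or triple edge where a_ij * a_ji = 2 or 3), the diagram is a chain of 4 nodes with a fork of two nodes at one end (D_6). One simple-root ordering that puts it in standard form is (alpha_6, alpha_3, alpha_2, alpha_4, alpha_1, alpha_5). So the algebra is type D_6, i.e. so(12).

D6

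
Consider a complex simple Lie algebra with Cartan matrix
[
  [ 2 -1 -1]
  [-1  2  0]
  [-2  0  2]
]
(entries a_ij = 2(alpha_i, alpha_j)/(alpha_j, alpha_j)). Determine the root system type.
C3

The matrix has rank 3 with 2's on the diagonal. Reading the off-diagonal entries as Dynkin edges (a single edge where a_ij = a_ji = -1; a double or triple edge where a_ij * a_ji = 2 or 3), the diagram is a chain of 3 nodes with a double edge at one end; the terminal node there is the unique long simple root (C_3). One simple-root ordering that puts it in standard form is (alpha_2, alpha_1, alpha_3). So the algebra is type C_3, i.e. sp(6).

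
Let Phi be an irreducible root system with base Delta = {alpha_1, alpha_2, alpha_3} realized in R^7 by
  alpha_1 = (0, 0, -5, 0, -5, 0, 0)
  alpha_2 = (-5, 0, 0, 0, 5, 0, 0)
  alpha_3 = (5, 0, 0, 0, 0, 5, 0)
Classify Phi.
Compute the Cartan integers a_ij = 2(alpha_i, alpha_j)/(alpha_j, alpha_j); the resulting 3x3 Cartan matrix is
[[2, -1, 0], [-1, 2, -1], [0, -1, 2]].
All simple roots have the same length, so the diagram is simply laced. The associated Dynkin diagram is a chain of 3 nodes with single edges (A_3), so the type is A_3 (the algebra sl(4)).

type A_3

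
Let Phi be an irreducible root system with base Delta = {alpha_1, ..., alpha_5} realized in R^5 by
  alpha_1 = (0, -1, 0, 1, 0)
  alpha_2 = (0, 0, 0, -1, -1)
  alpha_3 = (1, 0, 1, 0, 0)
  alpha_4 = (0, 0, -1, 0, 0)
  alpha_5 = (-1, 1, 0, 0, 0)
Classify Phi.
Compute the Cartan integers a_ij = 2(alpha_i, alpha_j)/(alpha_j, alpha_j); the resulting 5x5 Cartan matrix is
[[2, -1, 0, 0, -1], [-1, 2, 0, 0, 0], [0, 0, 2, -2, -1], [0, 0, -1, 2, 0], [-1, 0, -1, 0, 2]].
The roots have two lengths (squared-length ratio 2:1); the short ones are alpha_{4}. The associated Dynkin diagram is a chain of 5 nodes with a double edge at one end; the terminal node there is the unique short simple root (B_5), so the type is B_5 (the algebra so(11)).

B_5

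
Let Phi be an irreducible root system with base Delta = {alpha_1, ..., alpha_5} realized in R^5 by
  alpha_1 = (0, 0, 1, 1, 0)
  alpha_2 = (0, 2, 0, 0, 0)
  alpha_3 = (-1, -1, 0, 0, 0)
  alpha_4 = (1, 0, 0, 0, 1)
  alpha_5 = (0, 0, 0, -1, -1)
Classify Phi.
Compute the Cartan integers a_ij = 2(alpha_i, alpha_j)/(alpha_j, alpha_j); the resulting 5x5 Cartan matrix is
[[2, 0, 0, 0, -1], [0, 2, -2, 0, 0], [0, -1, 2, -1, 0], [0, 0, -1, 2, -1], [-1, 0, 0, -1, 2]].
The roots have two lengths (squared-length ratio 2:1); the short ones are alpha_{1,3,4,5}. The associated Dynkin diagram is a chain of 5 nodes with a double edge at one end; the terminal node there is the unique long simple root (C_5), so the type is C_5 (the algebra sp(10)).

type C_5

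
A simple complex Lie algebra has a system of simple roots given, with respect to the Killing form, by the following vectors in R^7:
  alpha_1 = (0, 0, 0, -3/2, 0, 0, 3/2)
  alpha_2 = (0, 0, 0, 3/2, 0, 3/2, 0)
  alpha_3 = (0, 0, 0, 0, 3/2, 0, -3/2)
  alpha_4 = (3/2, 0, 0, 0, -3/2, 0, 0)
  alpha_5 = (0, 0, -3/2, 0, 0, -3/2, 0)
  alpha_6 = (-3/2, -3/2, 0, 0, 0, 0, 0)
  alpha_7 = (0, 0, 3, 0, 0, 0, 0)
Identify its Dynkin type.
C_7 (sp(14))

Compute the Cartan integers a_ij = 2(alpha_i, alpha_j)/(alpha_j, alpha_j); the resulting 7x7 Cartan matrix is
[[2, -1, -1, 0, 0, 0, 0], [-1, 2, 0, 0, -1, 0, 0], [-1, 0, 2, -1, 0, 0, 0], [0, 0, -1, 2, 0, -1, 0], [0, -1, 0, 0, 2, 0, -1], [0, 0, 0, -1, 0, 2, 0], [0, 0, 0, 0, -2, 0, 2]].
The roots have two lengths (squared-length ratio 2:1); the short ones are alpha_{1,2,3,4,5,6}. The associated Dynkin diagram is a chain of 7 nodes with a double edge at one end; the terminal node there is the unique long simple root (C_7), so the type is C_7 (the algebra sp(14)).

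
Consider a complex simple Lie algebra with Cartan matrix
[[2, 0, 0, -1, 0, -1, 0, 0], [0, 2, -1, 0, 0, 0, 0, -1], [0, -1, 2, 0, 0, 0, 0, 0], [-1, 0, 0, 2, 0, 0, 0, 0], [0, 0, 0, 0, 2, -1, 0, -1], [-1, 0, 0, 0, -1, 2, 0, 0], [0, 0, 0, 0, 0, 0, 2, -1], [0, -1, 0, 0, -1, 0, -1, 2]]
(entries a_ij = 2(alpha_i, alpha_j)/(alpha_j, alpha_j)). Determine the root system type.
The matrix has rank 8 with 2's on the diagonal. Reading the off-diagonal entries as Dynkin edges (a single edge where a_ij = a_ji = -1; a double or triple edge where a_ij * a_ji = 2 or 3), the diagram is a chain of 7 nodes with one extra node attached to the third node from one end (E_8). One simple-root ordering that puts it in standard form is (alpha_3, alpha_7, alpha_2, alpha_8, alpha_5, alpha_6, alpha_1, alpha_4). So the algebra is type E_8.

type E_8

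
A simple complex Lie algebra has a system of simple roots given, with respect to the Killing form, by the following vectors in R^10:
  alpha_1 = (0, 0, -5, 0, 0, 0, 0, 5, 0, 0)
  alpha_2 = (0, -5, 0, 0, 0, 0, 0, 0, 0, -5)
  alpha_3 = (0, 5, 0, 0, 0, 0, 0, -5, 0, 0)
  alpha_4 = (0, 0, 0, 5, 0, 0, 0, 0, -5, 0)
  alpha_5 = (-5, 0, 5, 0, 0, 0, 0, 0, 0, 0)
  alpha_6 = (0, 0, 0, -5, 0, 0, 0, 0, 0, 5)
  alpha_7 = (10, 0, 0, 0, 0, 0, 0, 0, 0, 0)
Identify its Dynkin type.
type C_7

Compute the Cartan integers a_ij = 2(alpha_i, alpha_j)/(alpha_j, alpha_j); the resulting 7x7 Cartan matrix is
[[2, 0, -1, 0, -1, 0, 0], [0, 2, -1, 0, 0, -1, 0], [-1, -1, 2, 0, 0, 0, 0], [0, 0, 0, 2, 0, -1, 0], [-1, 0, 0, 0, 2, 0, -1], [0, -1, 0, -1, 0, 2, 0], [0, 0, 0, 0, -2, 0, 2]].
The roots have two lengths (squared-length ratio 2:1); the short ones are alpha_{1,2,3,4,5,6}. The associated Dynkin diagram is a chain of 7 nodes with a double edge at one end; the terminal node there is the unique long simple root (C_7), so the type is C_7 (the algebra sp(14)).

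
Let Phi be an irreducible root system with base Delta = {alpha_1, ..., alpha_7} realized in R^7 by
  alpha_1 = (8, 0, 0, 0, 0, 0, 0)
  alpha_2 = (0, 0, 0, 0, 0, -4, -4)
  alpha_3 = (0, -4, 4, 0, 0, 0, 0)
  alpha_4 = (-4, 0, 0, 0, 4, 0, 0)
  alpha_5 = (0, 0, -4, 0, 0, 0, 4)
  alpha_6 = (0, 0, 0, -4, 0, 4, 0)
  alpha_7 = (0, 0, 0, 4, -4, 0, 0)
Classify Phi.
C_7

Compute the Cartan integers a_ij = 2(alpha_i, alpha_j)/(alpha_j, alpha_j); the resulting 7x7 Cartan matrix is
[[2, 0, 0, -2, 0, 0, 0], [0, 2, 0, 0, -1, -1, 0], [0, 0, 2, 0, -1, 0, 0], [-1, 0, 0, 2, 0, 0, -1], [0, -1, -1, 0, 2, 0, 0], [0, -1, 0, 0, 0, 2, -1], [0, 0, 0, -1, 0, -1, 2]].
The roots have two lengths (squared-length ratio 2:1); the short ones are alpha_{2,3,4,5,6,7}. The associated Dynkin diagram is a chain of 7 nodes with a double edge at one end; the terminal node there is the unique long simple root (C_7), so the type is C_7 (the algebra sp(14)).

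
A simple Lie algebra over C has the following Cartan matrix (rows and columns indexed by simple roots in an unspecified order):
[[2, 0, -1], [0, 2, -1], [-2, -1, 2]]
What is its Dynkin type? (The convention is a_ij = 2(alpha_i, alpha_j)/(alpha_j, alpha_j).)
The matrix has rank 3 with 2's on the diagonal. Reading the off-diagonal entries as Dynkin edges (a single edge where a_ij = a_ji = -1; a double or triple edge where a_ij * a_ji = 2 or 3), the diagram is a chain of 3 nodes with a double edge at one end; the terminal node there is the unique short simple root (B_3). One simple-root ordering that puts it in standard form is (alpha_2, alpha_3, alpha_1). So the algebra is type B_3, i.e. so(7).

B_3 (so(7))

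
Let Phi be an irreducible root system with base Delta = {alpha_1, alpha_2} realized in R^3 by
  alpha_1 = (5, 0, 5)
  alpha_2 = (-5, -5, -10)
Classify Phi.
Compute the Cartan integers a_ij = 2(alpha_i, alpha_j)/(alpha_j, alpha_j); the resulting 2x2 Cartan matrix is
[[2, -1], [-3, 2]].
The roots have two lengths (squared-length ratio 3:1); the short ones are alpha_{1}. The associated Dynkin diagram is two nodes joined by a triple edge (G_2), so the type is G_2.

G_2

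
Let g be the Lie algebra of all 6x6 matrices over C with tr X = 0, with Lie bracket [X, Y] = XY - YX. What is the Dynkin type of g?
type A_5

This is sl(6), which has dimension 6^2 - 1 = 35 and rank 6 - 1 = 5 (a Cartan subalgebra is the diagonal traceless matrices). In the classification of classical Lie algebras, the special linear algebra sl(n+1) has type A_n; here n = 5, so the Dynkin diagram is a chain of 5 nodes with single edges (A_5). Hence the type is A_5.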